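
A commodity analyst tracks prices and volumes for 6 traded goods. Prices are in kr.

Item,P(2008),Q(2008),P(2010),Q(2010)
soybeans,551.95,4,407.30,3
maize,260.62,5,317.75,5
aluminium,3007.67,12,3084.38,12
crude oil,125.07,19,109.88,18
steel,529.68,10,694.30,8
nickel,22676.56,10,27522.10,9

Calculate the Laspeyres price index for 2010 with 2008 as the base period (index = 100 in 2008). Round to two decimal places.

118.41

Laspeyres price index uses base-period quantities as weights.
ΣP(2010)·Q(2008) = 407.30×4 + 317.75×5 + 3084.38×12 + 109.88×19 + 694.30×10 + 27522.10×10 = 1629.2 + 1588.75 + 37012.56 + 2087.72 + 6943 + 275221 = 324482.23
ΣP(2008)·Q(2008) = 551.95×4 + 260.62×5 + 3007.67×12 + 125.07×19 + 529.68×10 + 22676.56×10 = 2207.8 + 1303.1 + 36092.04 + 2376.33 + 5296.8 + 226765.6 = 274041.67
Index = 324482.23 / 274041.67 × 100 = 118.4062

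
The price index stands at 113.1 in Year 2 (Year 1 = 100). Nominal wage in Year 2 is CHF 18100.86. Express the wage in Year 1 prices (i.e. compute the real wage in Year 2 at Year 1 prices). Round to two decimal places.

16004.30

Real = Nominal ÷ (Index/100) = 18100.86 ÷ (113.1/100)
     = 18100.86 ÷ 1.131 = 16004.2971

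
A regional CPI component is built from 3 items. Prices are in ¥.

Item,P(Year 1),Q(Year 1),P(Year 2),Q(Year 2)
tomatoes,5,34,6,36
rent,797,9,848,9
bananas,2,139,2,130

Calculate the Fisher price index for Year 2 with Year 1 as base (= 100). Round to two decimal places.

106.49

Laspeyres component (base-period weights):
ΣP(Year 2)Q(Year 1) = 6×34 + 848×9 + 2×139 = 204 + 7632 + 278 = 8114
ΣP(Year 1)Q(Year 1) = 5×34 + 797×9 + 2×139 = 170 + 7173 + 278 = 7621
L = 8114 / 7621 × 100 = 106.4690
Paasche component (current-period weights):
ΣP(Year 2)Q(Year 2) = 6×36 + 848×9 + 2×130 = 216 + 7632 + 260 = 8108
ΣP(Year 1)Q(Year 2) = 5×36 + 797×9 + 2×130 = 180 + 7173 + 260 = 7613
P = 8108 / 7613 × 100 = 106.5020
Fisher = √(L × P) = √(106.4690 × 106.5020) = 106.4855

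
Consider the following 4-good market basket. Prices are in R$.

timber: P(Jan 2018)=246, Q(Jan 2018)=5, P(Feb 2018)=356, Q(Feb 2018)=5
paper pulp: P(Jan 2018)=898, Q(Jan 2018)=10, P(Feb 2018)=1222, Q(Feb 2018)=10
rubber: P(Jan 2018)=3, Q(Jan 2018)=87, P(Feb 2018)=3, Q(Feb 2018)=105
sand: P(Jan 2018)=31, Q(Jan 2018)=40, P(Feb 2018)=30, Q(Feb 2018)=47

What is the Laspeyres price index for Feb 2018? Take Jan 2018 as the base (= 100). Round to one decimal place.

132.0

Laspeyres price index uses base-period quantities as weights.
ΣP(Feb 2018)·Q(Jan 2018) = 356×5 + 1222×10 + 3×87 + 30×40 = 1780 + 12220 + 261 + 1200 = 15461
ΣP(Jan 2018)·Q(Jan 2018) = 246×5 + 898×10 + 3×87 + 31×40 = 1230 + 8980 + 261 + 1240 = 11711
Index = 15461 / 11711 × 100 = 132.0212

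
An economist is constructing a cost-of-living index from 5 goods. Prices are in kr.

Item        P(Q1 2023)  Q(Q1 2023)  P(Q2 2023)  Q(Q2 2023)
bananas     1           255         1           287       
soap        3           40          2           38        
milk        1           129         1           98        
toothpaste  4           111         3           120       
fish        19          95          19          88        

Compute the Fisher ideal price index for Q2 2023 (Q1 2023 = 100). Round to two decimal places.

94.28

Laspeyres component (base-period weights):
ΣP(Q2 2023)Q(Q1 2023) = 1×255 + 2×40 + 1×129 + 3×111 + 19×95 = 255 + 80 + 129 + 333 + 1805 = 2602
ΣP(Q1 2023)Q(Q1 2023) = 1×255 + 3×40 + 1×129 + 4×111 + 19×95 = 255 + 120 + 129 + 444 + 1805 = 2753
L = 2602 / 2753 × 100 = 94.5151
Paasche component (current-period weights):
ΣP(Q2 2023)Q(Q2 2023) = 1×287 + 2×38 + 1×98 + 3×120 + 19×88 = 287 + 76 + 98 + 360 + 1672 = 2493
ΣP(Q1 2023)Q(Q2 2023) = 1×287 + 3×38 + 1×98 + 4×120 + 19×88 = 287 + 114 + 98 + 480 + 1672 = 2651
P = 2493 / 2651 × 100 = 94.0400
Fisher = √(L × P) = √(94.5151 × 94.0400) = 94.2772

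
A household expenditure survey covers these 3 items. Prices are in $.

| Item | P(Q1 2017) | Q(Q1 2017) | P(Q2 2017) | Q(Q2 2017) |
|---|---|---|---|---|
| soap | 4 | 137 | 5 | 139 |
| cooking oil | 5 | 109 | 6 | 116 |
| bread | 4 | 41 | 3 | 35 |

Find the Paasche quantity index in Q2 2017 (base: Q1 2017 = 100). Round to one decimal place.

Paasche quantity index uses current-period prices as weights.
ΣP(Q2 2017)·Q(Q2 2017) = 5×139 + 6×116 + 3×35 = 695 + 696 + 105 = 1496
ΣP(Q2 2017)·Q(Q1 2017) = 5×137 + 6×109 + 3×41 = 685 + 654 + 123 = 1462
Index = 1496 / 1462 × 100 = 102.3256

102.3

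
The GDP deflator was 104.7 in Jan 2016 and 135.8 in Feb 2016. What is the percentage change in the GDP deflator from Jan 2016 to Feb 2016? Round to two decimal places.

Change = (135.8 − 104.7) / 104.7 × 100
       = 31.1 / 104.7 × 100 = 29.7039%

29.70%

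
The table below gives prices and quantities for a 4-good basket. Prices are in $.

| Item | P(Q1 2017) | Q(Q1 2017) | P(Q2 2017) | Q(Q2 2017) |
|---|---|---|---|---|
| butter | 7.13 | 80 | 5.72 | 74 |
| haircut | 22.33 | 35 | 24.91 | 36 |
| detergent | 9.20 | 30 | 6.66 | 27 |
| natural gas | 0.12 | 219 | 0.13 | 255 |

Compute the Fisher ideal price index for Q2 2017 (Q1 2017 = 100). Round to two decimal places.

Laspeyres component (base-period weights):
ΣP(Q2 2017)Q(Q1 2017) = 5.72×80 + 24.91×35 + 6.66×30 + 0.13×219 = 457.6 + 871.85 + 199.8 + 28.47 = 1557.72
ΣP(Q1 2017)Q(Q1 2017) = 7.13×80 + 22.33×35 + 9.20×30 + 0.12×219 = 570.4 + 781.55 + 276 + 26.28 = 1654.23
L = 1557.72 / 1654.23 × 100 = 94.1659
Paasche component (current-period weights):
ΣP(Q2 2017)Q(Q2 2017) = 5.72×74 + 24.91×36 + 6.66×27 + 0.13×255 = 423.28 + 896.76 + 179.82 + 33.15 = 1533.01
ΣP(Q1 2017)Q(Q2 2017) = 7.13×74 + 22.33×36 + 9.20×27 + 0.12×255 = 527.62 + 803.88 + 248.4 + 30.6 = 1610.5
P = 1533.01 / 1610.5 × 100 = 95.1885
Fisher = √(L × P) = √(94.1659 × 95.1885) = 94.6758

94.68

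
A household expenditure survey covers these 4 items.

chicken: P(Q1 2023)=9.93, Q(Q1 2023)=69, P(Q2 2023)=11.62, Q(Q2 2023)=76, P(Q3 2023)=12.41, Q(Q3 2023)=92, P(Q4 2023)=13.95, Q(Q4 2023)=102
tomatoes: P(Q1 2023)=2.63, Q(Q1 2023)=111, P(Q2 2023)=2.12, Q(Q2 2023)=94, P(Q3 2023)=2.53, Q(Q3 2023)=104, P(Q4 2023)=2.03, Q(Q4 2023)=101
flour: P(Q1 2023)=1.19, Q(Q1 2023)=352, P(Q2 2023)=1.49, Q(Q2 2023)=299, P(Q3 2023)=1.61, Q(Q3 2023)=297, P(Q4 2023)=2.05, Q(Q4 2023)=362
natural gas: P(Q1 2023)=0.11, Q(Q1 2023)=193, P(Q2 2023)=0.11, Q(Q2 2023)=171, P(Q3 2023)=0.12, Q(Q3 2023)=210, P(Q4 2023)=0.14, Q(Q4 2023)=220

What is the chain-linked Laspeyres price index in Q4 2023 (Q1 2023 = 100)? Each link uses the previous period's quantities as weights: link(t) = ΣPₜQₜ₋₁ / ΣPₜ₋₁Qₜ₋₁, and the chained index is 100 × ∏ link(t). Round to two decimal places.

Link Q1 2023→Q2 2023:
ΣP(Q2 2023)Q(Q1 2023) = 11.62×69 + 2.12×111 + 1.49×352 + 0.11×193 = 801.78 + 235.32 + 524.48 + 21.23 = 1582.81
ΣP(Q1 2023)Q(Q1 2023) = 9.93×69 + 2.63×111 + 1.19×352 + 0.11×193 = 685.17 + 291.93 + 418.88 + 21.23 = 1417.21
link = 1582.81/1417.21 = 1.116849
Link Q2 2023→Q3 2023:
ΣP(Q3 2023)Q(Q2 2023) = 12.41×76 + 2.53×94 + 1.61×299 + 0.12×171 = 943.16 + 237.82 + 481.39 + 20.52 = 1682.89
ΣP(Q2 2023)Q(Q2 2023) = 11.62×76 + 2.12×94 + 1.49×299 + 0.11×171 = 883.12 + 199.28 + 445.51 + 18.81 = 1546.72
link = 1682.89/1546.72 = 1.088038
Link Q3 2023→Q4 2023:
ΣP(Q4 2023)Q(Q3 2023) = 13.95×92 + 2.03×104 + 2.05×297 + 0.14×210 = 1283.4 + 211.12 + 608.85 + 29.4 = 2132.77
ΣP(Q3 2023)Q(Q3 2023) = 12.41×92 + 2.53×104 + 1.61×297 + 0.12×210 = 1141.72 + 263.12 + 478.17 + 25.2 = 1908.21
link = 2132.77/1908.21 = 1.117681
Chained index = 100 × 1.116849 × 1.088038 × 1.117681 = 135.8177

135.82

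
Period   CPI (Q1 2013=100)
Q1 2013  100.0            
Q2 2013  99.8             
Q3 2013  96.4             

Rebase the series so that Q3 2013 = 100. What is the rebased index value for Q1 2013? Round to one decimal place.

103.7

Rebased(Q1 2013) = 100.0 / 96.4 × 100 = 103.7344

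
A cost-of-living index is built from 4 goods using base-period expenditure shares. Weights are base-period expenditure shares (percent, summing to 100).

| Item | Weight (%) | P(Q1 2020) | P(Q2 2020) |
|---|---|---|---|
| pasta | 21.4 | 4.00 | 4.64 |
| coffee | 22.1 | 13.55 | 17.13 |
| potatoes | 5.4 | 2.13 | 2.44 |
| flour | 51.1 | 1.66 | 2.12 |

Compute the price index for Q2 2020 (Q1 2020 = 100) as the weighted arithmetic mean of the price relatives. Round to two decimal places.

pasta: 21.4 × (4.64/4.00) = 21.4 × 1.160000 = 24.8240
coffee: 22.1 × (17.13/13.55) = 22.1 × 1.264207 = 27.9390
potatoes: 5.4 × (2.44/2.13) = 5.4 × 1.145540 = 6.1859
flour: 51.1 × (2.12/1.66) = 51.1 × 1.277108 = 65.2602
Index = Σ wᵢ·(p₁ᵢ/p₀ᵢ) = 24.8240 + 27.9390 + 6.1859 + 65.2602 = 124.2091

124.21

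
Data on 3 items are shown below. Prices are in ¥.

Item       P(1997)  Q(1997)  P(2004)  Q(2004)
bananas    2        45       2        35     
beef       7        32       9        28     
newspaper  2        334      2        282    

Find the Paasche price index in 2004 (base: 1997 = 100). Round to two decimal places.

Paasche price index uses current-period quantities as weights.
ΣP(2004)·Q(2004) = 2×35 + 9×28 + 2×282 = 70 + 252 + 564 = 886
ΣP(1997)·Q(2004) = 2×35 + 7×28 + 2×282 = 70 + 196 + 564 = 830
Index = 886 / 830 × 100 = 106.7470

106.75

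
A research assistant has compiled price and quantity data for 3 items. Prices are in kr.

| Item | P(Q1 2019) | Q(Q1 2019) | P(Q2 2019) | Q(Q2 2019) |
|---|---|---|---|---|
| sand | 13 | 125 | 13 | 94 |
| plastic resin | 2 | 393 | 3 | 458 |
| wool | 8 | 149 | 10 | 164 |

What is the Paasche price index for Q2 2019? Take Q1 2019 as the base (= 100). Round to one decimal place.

Paasche price index uses current-period quantities as weights.
ΣP(Q2 2019)·Q(Q2 2019) = 13×94 + 3×458 + 10×164 = 1222 + 1374 + 1640 = 4236
ΣP(Q1 2019)·Q(Q2 2019) = 13×94 + 2×458 + 8×164 = 1222 + 916 + 1312 = 3450
Index = 4236 / 3450 × 100 = 122.7826

122.8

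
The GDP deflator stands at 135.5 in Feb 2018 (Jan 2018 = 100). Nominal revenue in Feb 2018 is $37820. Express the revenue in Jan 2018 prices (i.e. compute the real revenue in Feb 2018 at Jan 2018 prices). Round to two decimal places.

Real = Nominal ÷ (Index/100) = 37820 ÷ (135.5/100)
     = 37820 ÷ 1.355 = 27911.4391

27911.44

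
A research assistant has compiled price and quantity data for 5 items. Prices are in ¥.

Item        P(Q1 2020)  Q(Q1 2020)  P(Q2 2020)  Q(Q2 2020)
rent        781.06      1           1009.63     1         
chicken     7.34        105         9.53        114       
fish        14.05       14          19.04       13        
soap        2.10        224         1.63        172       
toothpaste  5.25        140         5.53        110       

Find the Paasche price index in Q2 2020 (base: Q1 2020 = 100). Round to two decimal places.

Paasche price index uses current-period quantities as weights.
ΣP(Q2 2020)·Q(Q2 2020) = 1009.63×1 + 9.53×114 + 19.04×13 + 1.63×172 + 5.53×110 = 1009.63 + 1086.42 + 247.52 + 280.36 + 608.3 = 3232.23
ΣP(Q1 2020)·Q(Q2 2020) = 781.06×1 + 7.34×114 + 14.05×13 + 2.10×172 + 5.25×110 = 781.06 + 836.76 + 182.65 + 361.2 + 577.5 = 2739.17
Index = 3232.23 / 2739.17 × 100 = 118.0003

118.00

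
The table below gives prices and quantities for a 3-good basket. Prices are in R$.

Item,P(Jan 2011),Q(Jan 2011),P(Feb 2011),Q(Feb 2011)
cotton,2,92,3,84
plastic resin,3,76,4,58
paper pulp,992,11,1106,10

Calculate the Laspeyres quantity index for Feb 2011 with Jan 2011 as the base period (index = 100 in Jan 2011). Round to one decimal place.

Laspeyres quantity index uses base-period prices as weights.
ΣP(Jan 2011)·Q(Feb 2011) = 2×84 + 3×58 + 992×10 = 168 + 174 + 9920 = 10262
ΣP(Jan 2011)·Q(Jan 2011) = 2×92 + 3×76 + 992×11 = 184 + 228 + 10912 = 11324
Index = 10262 / 11324 × 100 = 90.6217

90.6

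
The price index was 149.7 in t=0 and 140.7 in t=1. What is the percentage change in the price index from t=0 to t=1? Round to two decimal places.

Change = (140.7 − 149.7) / 149.7 × 100
       = -9.0 / 149.7 × 100 = -6.0120%

-6.01%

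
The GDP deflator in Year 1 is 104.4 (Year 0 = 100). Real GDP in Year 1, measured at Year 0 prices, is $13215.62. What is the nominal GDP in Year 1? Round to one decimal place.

Nominal = Real × (Index/100) = 13215.62 × (104.4/100)
        = 13215.62 × 1.044 = 13797.1073

13797.1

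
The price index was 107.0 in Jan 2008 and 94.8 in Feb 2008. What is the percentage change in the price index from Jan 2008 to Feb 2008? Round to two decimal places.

Change = (94.8 − 107.0) / 107.0 × 100
       = -12.2 / 107.0 × 100 = -11.4019%

-11.40%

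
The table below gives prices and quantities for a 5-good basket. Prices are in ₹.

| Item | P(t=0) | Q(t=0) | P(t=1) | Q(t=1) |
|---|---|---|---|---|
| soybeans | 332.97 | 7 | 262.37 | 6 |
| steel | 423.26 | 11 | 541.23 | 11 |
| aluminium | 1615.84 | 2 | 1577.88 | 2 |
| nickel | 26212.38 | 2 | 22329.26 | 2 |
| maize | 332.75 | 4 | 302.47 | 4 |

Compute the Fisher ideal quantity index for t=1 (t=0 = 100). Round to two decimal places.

99.51

Laspeyres component (base-period weights):
ΣP(t=0)Q(t=1) = 332.97×6 + 423.26×11 + 1615.84×2 + 26212.38×2 + 332.75×4 = 1997.82 + 4655.86 + 3231.68 + 52424.76 + 1331 = 63641.12
ΣP(t=0)Q(t=0) = 332.97×7 + 423.26×11 + 1615.84×2 + 26212.38×2 + 332.75×4 = 2330.79 + 4655.86 + 3231.68 + 52424.76 + 1331 = 63974.09
L = 63641.12 / 63974.09 × 100 = 99.4795
Paasche component (current-period weights):
ΣP(t=1)Q(t=1) = 262.37×6 + 541.23×11 + 1577.88×2 + 22329.26×2 + 302.47×4 = 1574.22 + 5953.53 + 3155.76 + 44658.52 + 1209.88 = 56551.91
ΣP(t=1)Q(t=0) = 262.37×7 + 541.23×11 + 1577.88×2 + 22329.26×2 + 302.47×4 = 1836.59 + 5953.53 + 3155.76 + 44658.52 + 1209.88 = 56814.28
P = 56551.91 / 56814.28 × 100 = 99.5382
Fisher = √(L × P) = √(99.4795 × 99.5382) = 99.5089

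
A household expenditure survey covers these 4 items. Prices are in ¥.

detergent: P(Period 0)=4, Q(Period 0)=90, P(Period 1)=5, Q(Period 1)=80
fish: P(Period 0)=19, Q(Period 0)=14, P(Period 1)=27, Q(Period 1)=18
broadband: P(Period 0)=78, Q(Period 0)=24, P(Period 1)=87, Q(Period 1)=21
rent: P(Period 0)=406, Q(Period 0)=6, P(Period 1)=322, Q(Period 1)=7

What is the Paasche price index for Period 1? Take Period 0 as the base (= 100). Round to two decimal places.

Paasche price index uses current-period quantities as weights.
ΣP(Period 1)·Q(Period 1) = 5×80 + 27×18 + 87×21 + 322×7 = 400 + 486 + 1827 + 2254 = 4967
ΣP(Period 0)·Q(Period 1) = 4×80 + 19×18 + 78×21 + 406×7 = 320 + 342 + 1638 + 2842 = 5142
Index = 4967 / 5142 × 100 = 96.5967

96.60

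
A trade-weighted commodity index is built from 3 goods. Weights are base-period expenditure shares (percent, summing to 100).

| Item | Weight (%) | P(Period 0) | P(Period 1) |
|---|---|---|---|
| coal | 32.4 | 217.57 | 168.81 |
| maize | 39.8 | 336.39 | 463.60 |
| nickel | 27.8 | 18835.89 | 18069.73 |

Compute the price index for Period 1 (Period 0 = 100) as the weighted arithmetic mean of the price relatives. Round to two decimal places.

coal: 32.4 × (168.81/217.57) = 32.4 × 0.775888 = 25.1388
maize: 39.8 × (463.60/336.39) = 39.8 × 1.378162 = 54.8509
nickel: 27.8 × (18069.73/18835.89) = 27.8 × 0.959324 = 26.6692
Index = Σ wᵢ·(p₁ᵢ/p₀ᵢ) = 25.1388 + 54.8509 + 26.6692 = 106.6589

106.66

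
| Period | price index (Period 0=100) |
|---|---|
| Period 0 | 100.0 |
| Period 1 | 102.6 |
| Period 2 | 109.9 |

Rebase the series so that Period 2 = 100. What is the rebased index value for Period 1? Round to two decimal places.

93.36

Rebased(Period 1) = 102.6 / 109.9 × 100 = 93.3576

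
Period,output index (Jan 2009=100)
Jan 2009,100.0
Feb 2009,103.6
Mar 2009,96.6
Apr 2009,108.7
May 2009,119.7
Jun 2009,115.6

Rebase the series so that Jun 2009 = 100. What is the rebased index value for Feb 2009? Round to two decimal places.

89.62

Rebased(Feb 2009) = 103.6 / 115.6 × 100 = 89.6194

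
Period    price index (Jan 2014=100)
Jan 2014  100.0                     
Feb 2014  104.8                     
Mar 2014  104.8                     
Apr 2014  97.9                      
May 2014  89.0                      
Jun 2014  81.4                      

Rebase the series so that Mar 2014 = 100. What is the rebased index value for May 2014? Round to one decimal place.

84.9

Rebased(May 2014) = 89.0 / 104.8 × 100 = 84.9237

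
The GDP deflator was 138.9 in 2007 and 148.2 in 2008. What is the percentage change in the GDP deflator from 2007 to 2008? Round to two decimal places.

6.70%

Change = (148.2 − 138.9) / 138.9 × 100
       = 9.3 / 138.9 × 100 = 6.6955%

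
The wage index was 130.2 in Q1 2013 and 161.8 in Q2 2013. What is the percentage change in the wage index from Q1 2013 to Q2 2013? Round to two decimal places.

24.27%

Change = (161.8 − 130.2) / 130.2 × 100
       = 31.6 / 130.2 × 100 = 24.2704%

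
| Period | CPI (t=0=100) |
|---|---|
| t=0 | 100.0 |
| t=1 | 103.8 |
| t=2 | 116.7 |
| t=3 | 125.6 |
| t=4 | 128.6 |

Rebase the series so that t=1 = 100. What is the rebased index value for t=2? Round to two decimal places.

Rebased(t=2) = 116.7 / 103.8 × 100 = 112.4277

112.43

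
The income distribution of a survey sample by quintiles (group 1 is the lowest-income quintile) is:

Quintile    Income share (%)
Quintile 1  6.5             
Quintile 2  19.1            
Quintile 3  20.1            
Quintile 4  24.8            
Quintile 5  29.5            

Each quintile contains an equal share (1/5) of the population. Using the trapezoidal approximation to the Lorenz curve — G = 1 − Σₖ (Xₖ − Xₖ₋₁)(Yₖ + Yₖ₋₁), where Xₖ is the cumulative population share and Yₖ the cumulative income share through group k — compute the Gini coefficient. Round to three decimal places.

Cumulative income shares Yₖ: 0.0650, 0.2560, 0.4570, 0.7050, 1.0000
Σ (Xₖ−Xₖ₋₁)(Yₖ+Yₖ₋₁) = (1/5)(0.0650+0.0000) + (1/5)(0.2560+0.0650) + (1/5)(0.4570+0.2560) + (1/5)(0.7050+0.4570) + (1/5)(1.0000+0.7050)
  = 0.0130 + 0.0642 + 0.1426 + 0.2324 + 0.3410 = 0.7932
G = 1 − 0.7932 = 0.2068

0.207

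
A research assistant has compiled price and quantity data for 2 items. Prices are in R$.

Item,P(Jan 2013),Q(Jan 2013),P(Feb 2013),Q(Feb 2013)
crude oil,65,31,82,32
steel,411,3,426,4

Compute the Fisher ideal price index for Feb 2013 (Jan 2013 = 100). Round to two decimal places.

116.91

Laspeyres component (base-period weights):
ΣP(Feb 2013)Q(Jan 2013) = 82×31 + 426×3 = 2542 + 1278 = 3820
ΣP(Jan 2013)Q(Jan 2013) = 65×31 + 411×3 = 2015 + 1233 = 3248
L = 3820 / 3248 × 100 = 117.6108
Paasche component (current-period weights):
ΣP(Feb 2013)Q(Feb 2013) = 82×32 + 426×4 = 2624 + 1704 = 4328
ΣP(Jan 2013)Q(Feb 2013) = 65×32 + 411×4 = 2080 + 1644 = 3724
P = 4328 / 3724 × 100 = 116.2191
Fisher = √(L × P) = √(117.6108 × 116.2191) = 116.9129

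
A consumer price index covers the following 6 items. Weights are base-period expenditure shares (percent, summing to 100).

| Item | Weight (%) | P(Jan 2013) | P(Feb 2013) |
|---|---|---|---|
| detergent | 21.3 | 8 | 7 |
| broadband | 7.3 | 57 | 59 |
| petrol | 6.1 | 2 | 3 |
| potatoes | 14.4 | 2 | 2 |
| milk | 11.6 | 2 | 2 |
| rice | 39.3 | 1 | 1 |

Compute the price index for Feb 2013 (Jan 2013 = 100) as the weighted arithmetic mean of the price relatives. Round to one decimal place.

detergent: 21.3 × (7/8) = 21.3 × 0.875000 = 18.6375
broadband: 7.3 × (59/57) = 7.3 × 1.035088 = 7.5561
petrol: 6.1 × (3/2) = 6.1 × 1.500000 = 9.1500
potatoes: 14.4 × (2/2) = 14.4 × 1.000000 = 14.4000
milk: 11.6 × (2/2) = 11.6 × 1.000000 = 11.6000
rice: 39.3 × (1/1) = 39.3 × 1.000000 = 39.3000
Index = Σ wᵢ·(p₁ᵢ/p₀ᵢ) = 18.6375 + 7.5561 + 9.1500 + 14.4000 + 11.6000 + 39.3000 = 100.6436

100.6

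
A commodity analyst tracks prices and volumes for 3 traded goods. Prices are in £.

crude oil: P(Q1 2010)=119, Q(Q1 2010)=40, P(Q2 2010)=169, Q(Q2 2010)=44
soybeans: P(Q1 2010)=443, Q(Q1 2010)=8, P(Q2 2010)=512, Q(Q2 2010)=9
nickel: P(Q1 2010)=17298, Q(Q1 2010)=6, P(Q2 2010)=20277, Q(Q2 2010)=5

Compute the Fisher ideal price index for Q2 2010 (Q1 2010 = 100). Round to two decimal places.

Laspeyres component (base-period weights):
ΣP(Q2 2010)Q(Q1 2010) = 169×40 + 512×8 + 20277×6 = 6760 + 4096 + 121662 = 132518
ΣP(Q1 2010)Q(Q1 2010) = 119×40 + 443×8 + 17298×6 = 4760 + 3544 + 103788 = 112092
L = 132518 / 112092 × 100 = 118.2225
Paasche component (current-period weights):
ΣP(Q2 2010)Q(Q2 2010) = 169×44 + 512×9 + 20277×5 = 7436 + 4608 + 101385 = 113429
ΣP(Q1 2010)Q(Q2 2010) = 119×44 + 443×9 + 17298×5 = 5236 + 3987 + 86490 = 95713
P = 113429 / 95713 × 100 = 118.5095
Fisher = √(L × P) = √(118.2225 × 118.5095) = 118.3659

118.37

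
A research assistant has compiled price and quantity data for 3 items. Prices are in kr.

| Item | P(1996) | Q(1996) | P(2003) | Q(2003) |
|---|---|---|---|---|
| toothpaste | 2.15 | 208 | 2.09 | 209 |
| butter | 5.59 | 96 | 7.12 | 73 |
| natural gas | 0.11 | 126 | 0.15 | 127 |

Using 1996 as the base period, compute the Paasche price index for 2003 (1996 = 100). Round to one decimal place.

Paasche price index uses current-period quantities as weights.
ΣP(2003)·Q(2003) = 2.09×209 + 7.12×73 + 0.15×127 = 436.81 + 519.76 + 19.05 = 975.62
ΣP(1996)·Q(2003) = 2.15×209 + 5.59×73 + 0.11×127 = 449.35 + 408.07 + 13.97 = 871.39
Index = 975.62 / 871.39 × 100 = 111.9613

112.0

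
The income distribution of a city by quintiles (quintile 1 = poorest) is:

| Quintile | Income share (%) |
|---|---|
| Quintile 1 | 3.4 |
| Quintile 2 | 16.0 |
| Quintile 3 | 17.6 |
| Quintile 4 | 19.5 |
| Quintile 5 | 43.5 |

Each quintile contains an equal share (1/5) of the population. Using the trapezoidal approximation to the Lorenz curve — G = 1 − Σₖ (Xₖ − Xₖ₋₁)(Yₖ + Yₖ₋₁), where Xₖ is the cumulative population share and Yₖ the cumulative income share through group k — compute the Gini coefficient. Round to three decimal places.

Cumulative income shares Yₖ: 0.0340, 0.1940, 0.3700, 0.5650, 1.0000
Σ (Xₖ−Xₖ₋₁)(Yₖ+Yₖ₋₁) = (1/5)(0.0340+0.0000) + (1/5)(0.1940+0.0340) + (1/5)(0.3700+0.1940) + (1/5)(0.5650+0.3700) + (1/5)(1.0000+0.5650)
  = 0.0068 + 0.0456 + 0.1128 + 0.1870 + 0.3130 = 0.6652
G = 1 − 0.6652 = 0.3348

0.335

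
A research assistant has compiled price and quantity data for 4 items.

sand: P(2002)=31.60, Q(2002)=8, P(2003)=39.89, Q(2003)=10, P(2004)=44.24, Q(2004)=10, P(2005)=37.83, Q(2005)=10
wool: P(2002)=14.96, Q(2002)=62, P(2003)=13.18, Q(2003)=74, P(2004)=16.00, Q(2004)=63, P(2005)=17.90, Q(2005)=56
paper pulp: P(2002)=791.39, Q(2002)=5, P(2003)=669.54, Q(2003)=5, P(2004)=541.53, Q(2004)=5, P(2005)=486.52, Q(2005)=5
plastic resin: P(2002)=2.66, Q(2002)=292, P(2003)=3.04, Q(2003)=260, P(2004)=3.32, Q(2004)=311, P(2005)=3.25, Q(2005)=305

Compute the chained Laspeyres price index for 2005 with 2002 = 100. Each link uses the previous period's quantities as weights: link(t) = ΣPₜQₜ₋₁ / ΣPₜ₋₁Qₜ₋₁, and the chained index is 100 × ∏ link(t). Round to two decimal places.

81.66

Link 2002→2003:
ΣP(2003)Q(2002) = 39.89×8 + 13.18×62 + 669.54×5 + 3.04×292 = 319.12 + 817.16 + 3347.7 + 887.68 = 5371.66
ΣP(2002)Q(2002) = 31.60×8 + 14.96×62 + 791.39×5 + 2.66×292 = 252.8 + 927.52 + 3956.95 + 776.72 = 5913.99
link = 5371.66/5913.99 = 0.908297
Link 2003→2004:
ΣP(2004)Q(2003) = 44.24×10 + 16.00×74 + 541.53×5 + 3.32×260 = 442.4 + 1184 + 2707.65 + 863.2 = 5197.25
ΣP(2003)Q(2003) = 39.89×10 + 13.18×74 + 669.54×5 + 3.04×260 = 398.9 + 975.32 + 3347.7 + 790.4 = 5512.32
link = 5197.25/5512.32 = 0.942843
Link 2004→2005:
ΣP(2005)Q(2004) = 37.83×10 + 17.90×63 + 486.52×5 + 3.25×311 = 378.3 + 1127.7 + 2432.6 + 1010.75 = 4949.35
ΣP(2004)Q(2004) = 44.24×10 + 16.00×63 + 541.53×5 + 3.32×311 = 442.4 + 1008 + 2707.65 + 1032.52 = 5190.57
link = 4949.35/5190.57 = 0.953527
Chained index = 100 × 0.908297 × 0.942843 × 0.953527 = 81.6583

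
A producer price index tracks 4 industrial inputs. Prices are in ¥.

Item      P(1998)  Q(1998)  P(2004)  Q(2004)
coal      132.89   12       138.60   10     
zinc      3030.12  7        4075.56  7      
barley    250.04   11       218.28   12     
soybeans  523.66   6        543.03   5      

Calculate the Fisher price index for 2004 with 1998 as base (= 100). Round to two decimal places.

Laspeyres component (base-period weights):
ΣP(2004)Q(1998) = 138.60×12 + 4075.56×7 + 218.28×11 + 543.03×6 = 1663.2 + 28528.92 + 2401.08 + 3258.18 = 35851.38
ΣP(1998)Q(1998) = 132.89×12 + 3030.12×7 + 250.04×11 + 523.66×6 = 1594.68 + 21210.84 + 2750.44 + 3141.96 = 28697.92
L = 35851.38 / 28697.92 × 100 = 124.9268
Paasche component (current-period weights):
ΣP(2004)Q(2004) = 138.60×10 + 4075.56×7 + 218.28×12 + 543.03×5 = 1386 + 28528.92 + 2619.36 + 2715.15 = 35249.43
ΣP(1998)Q(2004) = 132.89×10 + 3030.12×7 + 250.04×12 + 523.66×5 = 1328.9 + 21210.84 + 3000.48 + 2618.3 = 28158.52
P = 35249.43 / 28158.52 × 100 = 125.1821
Fisher = √(L × P) = √(124.9268 × 125.1821) = 125.0544

125.05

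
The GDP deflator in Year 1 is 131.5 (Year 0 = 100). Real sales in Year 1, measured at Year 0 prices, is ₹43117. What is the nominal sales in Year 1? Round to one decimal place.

56698.9

Nominal = Real × (Index/100) = 43117 × (131.5/100)
        = 43117 × 1.315 = 56698.8550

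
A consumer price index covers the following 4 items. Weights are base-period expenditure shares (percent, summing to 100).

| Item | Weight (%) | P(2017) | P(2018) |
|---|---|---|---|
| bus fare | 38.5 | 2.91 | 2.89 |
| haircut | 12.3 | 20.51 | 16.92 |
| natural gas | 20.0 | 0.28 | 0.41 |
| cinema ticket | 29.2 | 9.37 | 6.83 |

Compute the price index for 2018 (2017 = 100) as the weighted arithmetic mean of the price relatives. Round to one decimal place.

bus fare: 38.5 × (2.89/2.91) = 38.5 × 0.993127 = 38.2354
haircut: 12.3 × (16.92/20.51) = 12.3 × 0.824963 = 10.1471
natural gas: 20.0 × (0.41/0.28) = 20.0 × 1.464286 = 29.2857
cinema ticket: 29.2 × (6.83/9.37) = 29.2 × 0.728922 = 21.2845
Index = Σ wᵢ·(p₁ᵢ/p₀ᵢ) = 38.2354 + 10.1471 + 29.2857 + 21.2845 = 98.9527

99.0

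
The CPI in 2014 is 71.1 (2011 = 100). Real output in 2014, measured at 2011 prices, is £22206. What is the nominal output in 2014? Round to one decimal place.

Nominal = Real × (Index/100) = 22206 × (71.1/100)
        = 22206 × 0.711 = 15788.4660

15788.5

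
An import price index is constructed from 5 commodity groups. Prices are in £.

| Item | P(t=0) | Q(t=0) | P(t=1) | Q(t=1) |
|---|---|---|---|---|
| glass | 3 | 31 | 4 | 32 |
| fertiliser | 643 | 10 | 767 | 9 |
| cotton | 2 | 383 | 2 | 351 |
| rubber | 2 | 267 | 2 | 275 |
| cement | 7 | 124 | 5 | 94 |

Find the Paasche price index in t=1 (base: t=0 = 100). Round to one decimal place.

112.3

Paasche price index uses current-period quantities as weights.
ΣP(t=1)·Q(t=1) = 4×32 + 767×9 + 2×351 + 2×275 + 5×94 = 128 + 6903 + 702 + 550 + 470 = 8753
ΣP(t=0)·Q(t=1) = 3×32 + 643×9 + 2×351 + 2×275 + 7×94 = 96 + 5787 + 702 + 550 + 658 = 7793
Index = 8753 / 7793 × 100 = 112.3187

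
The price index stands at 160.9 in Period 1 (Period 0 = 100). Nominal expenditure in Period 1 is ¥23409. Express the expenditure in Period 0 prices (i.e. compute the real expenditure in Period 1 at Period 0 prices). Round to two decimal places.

14548.79

Real = Nominal ÷ (Index/100) = 23409 ÷ (160.9/100)
     = 23409 ÷ 1.609 = 14548.7881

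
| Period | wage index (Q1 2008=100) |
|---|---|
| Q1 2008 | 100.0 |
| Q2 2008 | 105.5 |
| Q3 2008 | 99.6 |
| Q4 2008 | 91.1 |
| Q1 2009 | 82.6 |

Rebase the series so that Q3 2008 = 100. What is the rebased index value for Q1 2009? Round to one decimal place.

82.9

Rebased(Q1 2009) = 82.6 / 99.6 × 100 = 82.9317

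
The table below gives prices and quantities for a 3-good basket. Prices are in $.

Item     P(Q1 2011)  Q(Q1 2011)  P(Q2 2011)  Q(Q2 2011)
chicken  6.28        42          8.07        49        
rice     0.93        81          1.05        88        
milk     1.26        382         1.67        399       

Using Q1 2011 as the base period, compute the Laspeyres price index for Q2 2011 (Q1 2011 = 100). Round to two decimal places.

Laspeyres price index uses base-period quantities as weights.
ΣP(Q2 2011)·Q(Q1 2011) = 8.07×42 + 1.05×81 + 1.67×382 = 338.94 + 85.05 + 637.94 = 1061.93
ΣP(Q1 2011)·Q(Q1 2011) = 6.28×42 + 0.93×81 + 1.26×382 = 263.76 + 75.33 + 481.32 = 820.41
Index = 1061.93 / 820.41 × 100 = 129.4389

129.44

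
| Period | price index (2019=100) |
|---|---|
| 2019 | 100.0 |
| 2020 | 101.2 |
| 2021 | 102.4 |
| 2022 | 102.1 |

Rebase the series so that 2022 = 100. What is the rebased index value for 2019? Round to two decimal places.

97.94

Rebased(2019) = 100.0 / 102.1 × 100 = 97.9432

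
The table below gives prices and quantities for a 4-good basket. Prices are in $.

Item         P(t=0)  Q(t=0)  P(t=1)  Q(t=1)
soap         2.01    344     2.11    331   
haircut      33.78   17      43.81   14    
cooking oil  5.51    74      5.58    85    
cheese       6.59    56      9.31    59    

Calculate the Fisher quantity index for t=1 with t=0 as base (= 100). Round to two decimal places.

Laspeyres component (base-period weights):
ΣP(t=0)Q(t=1) = 2.01×331 + 33.78×14 + 5.51×85 + 6.59×59 = 665.31 + 472.92 + 468.35 + 388.81 = 1995.39
ΣP(t=0)Q(t=0) = 2.01×344 + 33.78×17 + 5.51×74 + 6.59×56 = 691.44 + 574.26 + 407.74 + 369.04 = 2042.48
L = 1995.39 / 2042.48 × 100 = 97.6945
Paasche component (current-period weights):
ΣP(t=1)Q(t=1) = 2.11×331 + 43.81×14 + 5.58×85 + 9.31×59 = 698.41 + 613.34 + 474.3 + 549.29 = 2335.34
ΣP(t=1)Q(t=0) = 2.11×344 + 43.81×17 + 5.58×74 + 9.31×56 = 725.84 + 744.77 + 412.92 + 521.36 = 2404.89
P = 2335.34 / 2404.89 × 100 = 97.1080
Fisher = √(L × P) = √(97.6945 × 97.1080) = 97.4008

97.40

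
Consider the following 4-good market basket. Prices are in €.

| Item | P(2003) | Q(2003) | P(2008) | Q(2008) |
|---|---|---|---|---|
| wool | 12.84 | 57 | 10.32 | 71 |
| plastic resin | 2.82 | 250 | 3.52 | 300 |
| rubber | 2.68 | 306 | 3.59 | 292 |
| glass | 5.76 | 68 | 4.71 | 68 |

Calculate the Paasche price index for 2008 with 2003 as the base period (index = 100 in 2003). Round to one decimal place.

107.7

Paasche price index uses current-period quantities as weights.
ΣP(2008)·Q(2008) = 10.32×71 + 3.52×300 + 3.59×292 + 4.71×68 = 732.72 + 1056 + 1048.28 + 320.28 = 3157.28
ΣP(2003)·Q(2008) = 12.84×71 + 2.82×300 + 2.68×292 + 5.76×68 = 911.64 + 846 + 782.56 + 391.68 = 2931.88
Index = 3157.28 / 2931.88 × 100 = 107.6879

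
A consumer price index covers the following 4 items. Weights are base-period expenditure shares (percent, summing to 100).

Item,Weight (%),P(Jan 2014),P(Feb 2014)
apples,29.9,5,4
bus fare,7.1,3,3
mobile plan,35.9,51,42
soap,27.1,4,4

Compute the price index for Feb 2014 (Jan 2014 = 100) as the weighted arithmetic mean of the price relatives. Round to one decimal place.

apples: 29.9 × (4/5) = 29.9 × 0.800000 = 23.9200
bus fare: 7.1 × (3/3) = 7.1 × 1.000000 = 7.1000
mobile plan: 35.9 × (42/51) = 35.9 × 0.823529 = 29.5647
soap: 27.1 × (4/4) = 27.1 × 1.000000 = 27.1000
Index = Σ wᵢ·(p₁ᵢ/p₀ᵢ) = 23.9200 + 7.1000 + 29.5647 + 27.1000 = 87.6847

87.7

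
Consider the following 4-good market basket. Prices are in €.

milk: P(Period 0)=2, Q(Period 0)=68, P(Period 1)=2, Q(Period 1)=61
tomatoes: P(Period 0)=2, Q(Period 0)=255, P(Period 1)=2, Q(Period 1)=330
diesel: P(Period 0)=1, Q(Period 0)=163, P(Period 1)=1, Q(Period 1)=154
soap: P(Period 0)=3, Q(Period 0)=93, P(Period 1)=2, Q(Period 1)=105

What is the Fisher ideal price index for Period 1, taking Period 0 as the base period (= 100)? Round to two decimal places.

91.53

Laspeyres component (base-period weights):
ΣP(Period 1)Q(Period 0) = 2×68 + 2×255 + 1×163 + 2×93 = 136 + 510 + 163 + 186 = 995
ΣP(Period 0)Q(Period 0) = 2×68 + 2×255 + 1×163 + 3×93 = 136 + 510 + 163 + 279 = 1088
L = 995 / 1088 × 100 = 91.4522
Paasche component (current-period weights):
ΣP(Period 1)Q(Period 1) = 2×61 + 2×330 + 1×154 + 2×105 = 122 + 660 + 154 + 210 = 1146
ΣP(Period 0)Q(Period 1) = 2×61 + 2×330 + 1×154 + 3×105 = 122 + 660 + 154 + 315 = 1251
P = 1146 / 1251 × 100 = 91.6067
Fisher = √(L × P) = √(91.4522 × 91.6067) = 91.5294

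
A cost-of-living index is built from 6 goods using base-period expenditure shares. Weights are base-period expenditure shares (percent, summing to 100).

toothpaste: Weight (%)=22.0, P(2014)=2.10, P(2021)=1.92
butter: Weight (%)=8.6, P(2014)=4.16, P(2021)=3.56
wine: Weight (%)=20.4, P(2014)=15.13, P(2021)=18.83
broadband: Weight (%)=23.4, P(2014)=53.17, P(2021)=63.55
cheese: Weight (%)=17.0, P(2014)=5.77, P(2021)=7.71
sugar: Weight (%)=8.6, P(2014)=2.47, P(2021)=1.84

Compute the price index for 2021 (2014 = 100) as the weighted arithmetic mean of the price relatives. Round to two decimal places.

toothpaste: 22.0 × (1.92/2.10) = 22.0 × 0.914286 = 20.1143
butter: 8.6 × (3.56/4.16) = 8.6 × 0.855769 = 7.3596
wine: 20.4 × (18.83/15.13) = 20.4 × 1.244547 = 25.3888
broadband: 23.4 × (63.55/53.17) = 23.4 × 1.195223 = 27.9682
cheese: 17.0 × (7.71/5.77) = 17.0 × 1.336222 = 22.7158
sugar: 8.6 × (1.84/2.47) = 8.6 × 0.744939 = 6.4065
Index = Σ wᵢ·(p₁ᵢ/p₀ᵢ) = 20.1143 + 7.3596 + 25.3888 + 27.9682 + 22.7158 + 6.4065 = 109.9531

109.95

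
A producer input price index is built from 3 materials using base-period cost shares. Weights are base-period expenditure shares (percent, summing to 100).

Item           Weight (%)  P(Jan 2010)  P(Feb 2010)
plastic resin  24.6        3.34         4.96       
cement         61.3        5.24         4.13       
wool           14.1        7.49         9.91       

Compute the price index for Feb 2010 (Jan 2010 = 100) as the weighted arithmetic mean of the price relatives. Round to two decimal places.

plastic resin: 24.6 × (4.96/3.34) = 24.6 × 1.485030 = 36.5317
cement: 61.3 × (4.13/5.24) = 61.3 × 0.788168 = 48.3147
wool: 14.1 × (9.91/7.49) = 14.1 × 1.323097 = 18.6557
Index = Σ wᵢ·(p₁ᵢ/p₀ᵢ) = 36.5317 + 48.3147 + 18.6557 = 103.5021

103.50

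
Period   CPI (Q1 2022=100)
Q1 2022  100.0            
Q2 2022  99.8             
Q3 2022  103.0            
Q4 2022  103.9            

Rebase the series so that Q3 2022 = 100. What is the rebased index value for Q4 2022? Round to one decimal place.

100.9

Rebased(Q4 2022) = 103.9 / 103.0 × 100 = 100.8738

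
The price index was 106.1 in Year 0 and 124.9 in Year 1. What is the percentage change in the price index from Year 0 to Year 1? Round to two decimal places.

17.72%

Change = (124.9 − 106.1) / 106.1 × 100
       = 18.8 / 106.1 × 100 = 17.7191%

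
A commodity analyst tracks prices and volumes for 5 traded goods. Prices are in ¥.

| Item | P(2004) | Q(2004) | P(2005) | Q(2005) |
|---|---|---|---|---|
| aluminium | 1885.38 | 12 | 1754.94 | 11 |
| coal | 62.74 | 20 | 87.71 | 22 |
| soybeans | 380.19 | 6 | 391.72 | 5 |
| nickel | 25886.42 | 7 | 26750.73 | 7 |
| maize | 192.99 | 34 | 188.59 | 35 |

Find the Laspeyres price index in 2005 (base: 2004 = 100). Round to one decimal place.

Laspeyres price index uses base-period quantities as weights.
ΣP(2005)·Q(2004) = 1754.94×12 + 87.71×20 + 391.72×6 + 26750.73×7 + 188.59×34 = 21059.28 + 1754.2 + 2350.32 + 187255.11 + 6412.06 = 218830.97
ΣP(2004)·Q(2004) = 1885.38×12 + 62.74×20 + 380.19×6 + 25886.42×7 + 192.99×34 = 22624.56 + 1254.8 + 2281.14 + 181204.94 + 6561.66 = 213927.1
Index = 218830.97 / 213927.1 × 100 = 102.2923

102.3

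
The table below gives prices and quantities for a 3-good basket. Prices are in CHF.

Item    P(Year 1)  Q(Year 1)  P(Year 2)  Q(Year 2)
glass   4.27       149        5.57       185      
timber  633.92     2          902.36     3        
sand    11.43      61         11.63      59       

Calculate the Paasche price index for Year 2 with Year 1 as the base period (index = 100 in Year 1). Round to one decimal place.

Paasche price index uses current-period quantities as weights.
ΣP(Year 2)·Q(Year 2) = 5.57×185 + 902.36×3 + 11.63×59 = 1030.45 + 2707.08 + 686.17 = 4423.7
ΣP(Year 1)·Q(Year 2) = 4.27×185 + 633.92×3 + 11.43×59 = 789.95 + 1901.76 + 674.37 = 3366.08
Index = 4423.7 / 3366.08 × 100 = 131.4199

131.4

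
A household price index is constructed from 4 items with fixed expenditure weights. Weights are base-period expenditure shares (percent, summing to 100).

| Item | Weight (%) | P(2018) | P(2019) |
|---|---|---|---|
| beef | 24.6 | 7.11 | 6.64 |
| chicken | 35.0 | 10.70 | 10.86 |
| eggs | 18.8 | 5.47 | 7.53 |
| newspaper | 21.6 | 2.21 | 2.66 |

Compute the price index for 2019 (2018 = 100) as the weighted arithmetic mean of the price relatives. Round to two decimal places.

110.38

beef: 24.6 × (6.64/7.11) = 24.6 × 0.933896 = 22.9738
chicken: 35.0 × (10.86/10.70) = 35.0 × 1.014953 = 35.5234
eggs: 18.8 × (7.53/5.47) = 18.8 × 1.376600 = 25.8801
newspaper: 21.6 × (2.66/2.21) = 21.6 × 1.203620 = 25.9982
Index = Σ wᵢ·(p₁ᵢ/p₀ᵢ) = 22.9738 + 35.5234 + 25.8801 + 25.9982 = 110.3755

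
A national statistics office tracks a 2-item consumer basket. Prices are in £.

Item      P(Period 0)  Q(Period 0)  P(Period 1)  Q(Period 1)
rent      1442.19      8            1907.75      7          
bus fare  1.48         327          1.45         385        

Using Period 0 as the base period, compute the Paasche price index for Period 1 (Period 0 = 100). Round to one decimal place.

130.4

Paasche price index uses current-period quantities as weights.
ΣP(Period 1)·Q(Period 1) = 1907.75×7 + 1.45×385 = 13354.25 + 558.25 = 13912.5
ΣP(Period 0)·Q(Period 1) = 1442.19×7 + 1.48×385 = 10095.33 + 569.8 = 10665.13
Index = 13912.5 / 10665.13 × 100 = 130.4485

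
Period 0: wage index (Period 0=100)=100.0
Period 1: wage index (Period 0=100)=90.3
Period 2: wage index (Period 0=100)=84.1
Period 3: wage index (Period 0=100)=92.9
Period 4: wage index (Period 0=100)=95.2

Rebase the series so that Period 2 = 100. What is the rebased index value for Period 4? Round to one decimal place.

113.2

Rebased(Period 4) = 95.2 / 84.1 × 100 = 113.1986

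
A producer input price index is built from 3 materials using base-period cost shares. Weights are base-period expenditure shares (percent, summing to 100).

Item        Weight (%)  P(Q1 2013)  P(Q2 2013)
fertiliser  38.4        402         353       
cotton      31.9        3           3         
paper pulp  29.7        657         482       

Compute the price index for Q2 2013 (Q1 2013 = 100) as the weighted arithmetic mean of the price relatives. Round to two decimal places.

87.41

fertiliser: 38.4 × (353/402) = 38.4 × 0.878109 = 33.7194
cotton: 31.9 × (3/3) = 31.9 × 1.000000 = 31.9000
paper pulp: 29.7 × (482/657) = 29.7 × 0.733638 = 21.7890
Index = Σ wᵢ·(p₁ᵢ/p₀ᵢ) = 33.7194 + 31.9000 + 21.7890 = 87.4084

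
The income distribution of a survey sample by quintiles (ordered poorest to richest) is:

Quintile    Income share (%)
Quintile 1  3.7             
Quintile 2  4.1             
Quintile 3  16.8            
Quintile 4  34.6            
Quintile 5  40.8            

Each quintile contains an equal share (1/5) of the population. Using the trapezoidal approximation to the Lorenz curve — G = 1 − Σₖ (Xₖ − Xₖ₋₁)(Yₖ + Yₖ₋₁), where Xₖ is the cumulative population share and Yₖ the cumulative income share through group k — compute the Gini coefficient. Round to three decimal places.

0.419

Cumulative income shares Yₖ: 0.0370, 0.0780, 0.2460, 0.5920, 1.0000
Σ (Xₖ−Xₖ₋₁)(Yₖ+Yₖ₋₁) = (1/5)(0.0370+0.0000) + (1/5)(0.0780+0.0370) + (1/5)(0.2460+0.0780) + (1/5)(0.5920+0.2460) + (1/5)(1.0000+0.5920)
  = 0.0074 + 0.0230 + 0.0648 + 0.1676 + 0.3184 = 0.5812
G = 1 − 0.5812 = 0.4188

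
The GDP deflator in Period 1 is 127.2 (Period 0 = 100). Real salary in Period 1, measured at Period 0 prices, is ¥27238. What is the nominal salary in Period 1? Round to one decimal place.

34646.7

Nominal = Real × (Index/100) = 27238 × (127.2/100)
        = 27238 × 1.272 = 34646.7360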